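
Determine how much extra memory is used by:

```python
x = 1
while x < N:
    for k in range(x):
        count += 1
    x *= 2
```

Space complexity: O(1).
Only a constant amount of auxiliary storage is used; nothing grows with n.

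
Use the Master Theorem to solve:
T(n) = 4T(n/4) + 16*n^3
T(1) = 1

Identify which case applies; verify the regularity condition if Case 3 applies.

a=4, b=4, f(n)=16*n^3.
log_4(4) = 1 < 3.
f(n) = Omega(n^(1+epsilon)) for some epsilon > 0, so Case 3 is the candidate.
Regularity: a*f(n/b) = 4*16*(n/4)^3 = (4/64)*16*n^3 <= c*f(n) with c = 4/64 < 1. Satisfied.
Case 3: T(n) = Theta(n^3).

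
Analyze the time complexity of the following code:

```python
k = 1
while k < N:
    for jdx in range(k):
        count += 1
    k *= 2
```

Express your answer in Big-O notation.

Time complexity: O(n).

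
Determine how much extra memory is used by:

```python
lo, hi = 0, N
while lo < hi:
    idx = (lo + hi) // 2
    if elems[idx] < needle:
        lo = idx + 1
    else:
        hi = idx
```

Space complexity: O(1).
Only a constant amount of auxiliary storage is used; nothing grows with n.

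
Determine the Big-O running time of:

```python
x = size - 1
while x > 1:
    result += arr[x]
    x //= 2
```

Time complexity: O(log n).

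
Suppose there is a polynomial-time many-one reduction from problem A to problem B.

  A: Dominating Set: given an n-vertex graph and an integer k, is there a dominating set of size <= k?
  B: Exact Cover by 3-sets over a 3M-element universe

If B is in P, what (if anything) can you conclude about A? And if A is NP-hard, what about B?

A poly-time reduction A <=_p B means any A-instance can be transformed to a B-instance in poly time.
If B is in P: compose the reduction with B's poly-time algorithm to solve A in poly time, so A is in P.
If A is NP-hard: every NP problem reduces to A, which reduces to B; composing reductions, every NP problem reduces to B, so B is NP-hard.
(Here in fact A is NP-complete and B is NP-complete.)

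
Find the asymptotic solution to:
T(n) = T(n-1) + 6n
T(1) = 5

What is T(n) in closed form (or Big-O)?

Unrolling: T(n) = 5 + 6*(2 + 3 + ... + n) = 5 + 6*(n(n+1)/2 - 1) = O(n^2).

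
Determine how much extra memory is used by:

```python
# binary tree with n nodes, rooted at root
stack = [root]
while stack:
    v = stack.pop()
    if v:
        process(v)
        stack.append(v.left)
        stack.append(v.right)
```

Space complexity: O(n).
Auxiliary storage grows linearly with the input size n in the worst case.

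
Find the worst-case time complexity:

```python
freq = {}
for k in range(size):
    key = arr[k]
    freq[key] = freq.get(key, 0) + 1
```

Time complexity: O(n).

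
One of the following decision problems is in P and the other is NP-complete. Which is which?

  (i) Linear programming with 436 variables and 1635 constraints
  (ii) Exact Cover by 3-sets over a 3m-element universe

(i) is P: the ellipsoid and interior-point methods run in polynomial time.
(ii) is NP-complete: one of Karp's 21 NP-complete problems.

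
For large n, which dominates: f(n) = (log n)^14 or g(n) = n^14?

g(n) = n^14 grows faster: any positive polynomial dominates any polylog.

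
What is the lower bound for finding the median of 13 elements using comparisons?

To find the median of 13 elements, every element must be compared at least once, so the lower bound is Omega(n). The BFPRT algorithm achieves O(n), making this tight.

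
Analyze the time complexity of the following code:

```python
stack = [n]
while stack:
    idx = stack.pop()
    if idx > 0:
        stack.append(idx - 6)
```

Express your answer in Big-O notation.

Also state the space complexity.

Time complexity: O(n).
Space complexity: O(1).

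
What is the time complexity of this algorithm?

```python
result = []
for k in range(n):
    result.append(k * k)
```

Time complexity: O(n).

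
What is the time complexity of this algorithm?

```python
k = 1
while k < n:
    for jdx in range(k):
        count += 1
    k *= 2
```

Time complexity: O(n).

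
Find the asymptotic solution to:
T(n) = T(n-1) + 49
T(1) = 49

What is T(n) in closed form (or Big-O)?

Unrolling: T(n) = T(n-1) + 49 = T(n-2) + 2*49 = ... = T(1) + (n-1)*49 = 49 + (n-1)*49 = 49n.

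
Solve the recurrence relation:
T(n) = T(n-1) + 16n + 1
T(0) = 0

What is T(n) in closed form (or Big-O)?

Dominant term in sum is 16*sum(i, i=1..n) = 16*n*(n+1)/2 = O(n^2).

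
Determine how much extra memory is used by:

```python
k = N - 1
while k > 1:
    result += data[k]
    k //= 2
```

Space complexity: O(1).
Only a constant amount of auxiliary storage is used; nothing grows with n.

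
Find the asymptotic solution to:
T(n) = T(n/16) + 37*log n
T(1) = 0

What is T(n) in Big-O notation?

Each of the log_16(n) levels adds O(log n). T(n) = O(log^2 n).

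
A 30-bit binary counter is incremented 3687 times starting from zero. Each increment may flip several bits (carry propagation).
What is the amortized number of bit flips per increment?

Bit i flips on every 2^i-th increment, so over 3687 increments bit i flips floor(3687/2^i) times. Summing over i: total flips < 2 * 3687. Amortized: < 2 = O(1) per increment.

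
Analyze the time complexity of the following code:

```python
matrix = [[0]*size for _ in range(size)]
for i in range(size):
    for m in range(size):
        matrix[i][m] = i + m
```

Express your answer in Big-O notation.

Time complexity: O(n^2).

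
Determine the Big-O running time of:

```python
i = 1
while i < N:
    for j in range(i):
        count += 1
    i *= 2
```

Time complexity: O(n).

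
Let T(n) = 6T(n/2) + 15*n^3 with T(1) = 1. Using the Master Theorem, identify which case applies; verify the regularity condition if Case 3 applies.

a=6, b=2, f(n)=15*n^3.
log_2(6) = 2.585 < 3.
f(n) = Omega(n^(2.585+epsilon)) for some epsilon > 0, so Case 3 is the candidate.
Regularity: a*f(n/b) = 6*15*(n/2)^3 = (6/8)*15*n^3 <= c*f(n) with c = 6/8 < 1. Satisfied.
Case 3: T(n) = Theta(n^3).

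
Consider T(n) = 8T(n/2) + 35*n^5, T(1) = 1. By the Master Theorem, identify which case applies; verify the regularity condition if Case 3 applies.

a=8, b=2, f(n)=35*n^5.
log_2(8) = 3 < 5.
f(n) = Omega(n^(3+epsilon)) for some epsilon > 0, so Case 3 is the candidate.
Regularity: a*f(n/b) = 8*35*(n/2)^5 = (8/32)*35*n^5 <= c*f(n) with c = 8/32 < 1. Satisfied.
Case 3: T(n) = Theta(n^5).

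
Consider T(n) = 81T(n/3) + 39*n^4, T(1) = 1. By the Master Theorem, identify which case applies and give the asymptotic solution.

a=81, b=3, f(n)=39*n^4.
log_3(81) = 4, so n^(log_b(a)) = n^4.
f(n) = Theta(n^4), so Case 2 applies.
T(n) = Theta(n^4 log n).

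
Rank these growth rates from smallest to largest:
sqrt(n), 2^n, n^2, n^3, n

Ordered by growth rate: sqrt(n) < n < n^2 < n^3 < 2^n.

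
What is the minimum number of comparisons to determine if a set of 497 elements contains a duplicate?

Determining if 497 elements are all distinct requires Omega(n log n) comparisons in the comparison model. This follows from the element distinctness lower bound.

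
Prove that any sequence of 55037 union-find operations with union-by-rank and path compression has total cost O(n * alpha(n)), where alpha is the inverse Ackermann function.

Using Tarjan's analysis with rank-based potential function. Union-by-rank keeps tree height O(log n). Path compression flattens paths during find. For n = 55037 operations, total cost is O(n * alpha(n)), effectively O(n) since alpha grows incredibly slowly.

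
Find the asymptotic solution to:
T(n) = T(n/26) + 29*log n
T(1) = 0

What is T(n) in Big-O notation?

Each of the log_26(n) levels adds O(log n). T(n) = O(log^2 n).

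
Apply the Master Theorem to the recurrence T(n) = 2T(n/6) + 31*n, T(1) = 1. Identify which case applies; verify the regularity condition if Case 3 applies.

a=2, b=6, f(n)=31*n.
log_6(2) = 0.3869 < 1.
f(n) = Omega(n^(0.3869+epsilon)) for some epsilon > 0, so Case 3 is the candidate.
Regularity: a*f(n/b) = 2*31*(n/6)^1 = (2/6)*31*n^1 <= c*f(n) with c = 2/6 < 1. Satisfied.
Case 3: T(n) = Theta(n).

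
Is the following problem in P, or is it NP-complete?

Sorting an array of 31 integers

This problem is in P: merge sort runs in O(n log n).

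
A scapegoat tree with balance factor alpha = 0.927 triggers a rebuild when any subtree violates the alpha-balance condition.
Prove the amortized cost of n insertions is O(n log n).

Define potential Phi = c * sum of |size(left(v)) - size(right(v))| over all nodes. An insertion at depth d costs O(d) = O(log n) and increases Phi by O(log n). When a rebuild of subtree of size s occurs, it costs O(s) but reduces Phi by Omega(s). With alpha = 0.927, between rebuilds Omega(s) insertions must occur. Amortized cost per insertion: O(log n).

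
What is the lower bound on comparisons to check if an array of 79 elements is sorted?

To verify 79 elements are sorted, we must compare each consecutive pair. Skipping any pair allows an adversary to swap them. Therefore 78 comparisons are necessary and sufficient.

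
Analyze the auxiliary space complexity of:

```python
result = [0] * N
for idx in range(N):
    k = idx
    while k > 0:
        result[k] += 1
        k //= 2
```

Space complexity: O(n).
Auxiliary storage grows linearly with the input size n in the worst case.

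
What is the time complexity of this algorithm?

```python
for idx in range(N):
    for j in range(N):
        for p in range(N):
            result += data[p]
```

Time complexity: O(n^3).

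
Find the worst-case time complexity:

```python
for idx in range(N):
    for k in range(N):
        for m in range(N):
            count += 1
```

Time complexity: O(n^3).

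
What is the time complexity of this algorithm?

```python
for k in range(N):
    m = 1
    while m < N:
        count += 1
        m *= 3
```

Time complexity: O(n log n).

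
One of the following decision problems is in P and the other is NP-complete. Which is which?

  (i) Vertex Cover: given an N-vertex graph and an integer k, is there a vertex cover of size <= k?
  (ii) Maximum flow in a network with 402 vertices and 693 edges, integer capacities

(i) is NP-complete: one of Karp's 21 NP-complete problems (with k part of the input; for any fixed constant k it is in P).
(ii) is P: Edmonds-Karp / push-relabel run in polynomial time.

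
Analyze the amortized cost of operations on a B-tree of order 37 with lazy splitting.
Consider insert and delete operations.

In a B-tree of order 37, a node splits when it has 37 keys. With lazy splitting, we use potential Phi = number of full nodes + number of near-empty nodes. Each split costs O(1) but reduces potential. Between splits, at least 18 insertions must occur in that node. Amortized structural cost is O(1) per operation, plus O(log_37 n) traversal.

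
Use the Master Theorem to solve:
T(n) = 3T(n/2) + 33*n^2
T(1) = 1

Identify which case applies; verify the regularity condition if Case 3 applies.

a=3, b=2, f(n)=33*n^2.
log_2(3) = 1.585 < 2.
f(n) = Omega(n^(1.585+epsilon)) for some epsilon > 0, so Case 3 is the candidate.
Regularity: a*f(n/b) = 3*33*(n/2)^2 = (3/4)*33*n^2 <= c*f(n) with c = 3/4 < 1. Satisfied.
Case 3: T(n) = Theta(n^2).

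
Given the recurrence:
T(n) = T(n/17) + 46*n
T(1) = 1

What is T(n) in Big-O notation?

Geometric series: 46*n*(1 + 1/17 + 1/17^2 + ...) = O(n). T(n) = O(n).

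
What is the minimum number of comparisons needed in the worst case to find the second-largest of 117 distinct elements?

Lower bound: finding the max needs 117-1 comparisons. By the adversary weight-doubling argument, the max must personally win >= ceil(log_2(117)) = 7 comparisons; the 2nd-largest is among those 7 losers, needing 7-1 more comparisons. Total >= 117-1 + 7-1 = 122. A balanced knockout tournament achieves this.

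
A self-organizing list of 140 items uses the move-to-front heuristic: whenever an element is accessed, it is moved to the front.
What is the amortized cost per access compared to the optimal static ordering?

With potential Phi = number of inversions between the MTF list and the optimal static list (at most C(140,2)), each access has amortized cost at most 2 * (cost under optimal static ordering). This is the move-to-front 2-competitiveness result.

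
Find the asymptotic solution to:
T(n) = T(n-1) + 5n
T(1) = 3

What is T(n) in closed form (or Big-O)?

Unrolling: T(n) = 3 + 5*(2 + 3 + ... + n) = 3 + 5*(n(n+1)/2 - 1) = O(n^2).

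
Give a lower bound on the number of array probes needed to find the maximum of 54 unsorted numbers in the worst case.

Adversary: any unprobed cell could hold a value larger than everything seen so far. If fewer than 54 cells are probed, the adversary places the max in an unprobed cell. So all 54 cells must be examined; together with 54-1 comparisons this is tight.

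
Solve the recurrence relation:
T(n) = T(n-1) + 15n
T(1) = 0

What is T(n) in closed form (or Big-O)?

Unrolling: T(n) = 0 + 15*(2 + 3 + ... + n) = 0 + 15*(n(n+1)/2 - 1) = O(n^2).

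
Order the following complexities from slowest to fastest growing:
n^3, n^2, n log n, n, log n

Ordered by growth rate: log n < n < n log n < n^2 < n^3.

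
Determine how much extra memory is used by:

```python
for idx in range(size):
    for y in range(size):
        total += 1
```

Space complexity: O(1).
Only a constant amount of auxiliary storage is used; nothing grows with n.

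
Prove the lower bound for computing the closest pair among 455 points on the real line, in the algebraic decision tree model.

Reduction from element distinctness: given 455 reals, the closest-pair distance is 0 iff two are equal. Element distinctness has an Omega(n log n) lower bound in the algebraic decision tree model (Ben-Or). Therefore closest pair on a line also requires Omega(n log n). Sorting then a linear scan achieves this.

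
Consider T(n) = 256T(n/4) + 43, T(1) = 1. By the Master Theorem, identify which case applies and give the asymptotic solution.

a=256, b=4, f(n)=43.
log_4(256) = 4 > 0.
Since f(n) = O(n^0) is polynomially smaller than n^4, Case 1 applies.
T(n) = Theta(n^4).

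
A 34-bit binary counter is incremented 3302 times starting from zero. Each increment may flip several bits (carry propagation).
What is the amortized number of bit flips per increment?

Bit i flips on every 2^i-th increment, so over 3302 increments bit i flips floor(3302/2^i) times. Summing over i: total flips < 2 * 3302. Amortized: < 2 = O(1) per increment.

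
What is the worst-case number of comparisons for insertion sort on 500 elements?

Insertion sort on reverse-sorted input: 1 + 2 + ... + (500-1) = 124750 comparisons.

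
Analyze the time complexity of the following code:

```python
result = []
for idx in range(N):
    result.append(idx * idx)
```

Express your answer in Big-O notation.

Time complexity: O(n).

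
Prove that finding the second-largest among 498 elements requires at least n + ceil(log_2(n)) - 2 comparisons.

Lower bound (adversary): identifying the maximum requires 498-1 comparisons (each eliminates one candidate). Assign weight 1 to each element; on each comparison the adversary lets the heavier side win and gives it the loser's weight. The max ends with weight 498, but each comparison it wins at most doubles its weight, so the max must win >= ceil(log_2(498)) = 9 comparisons. The second-largest is one of those 9 direct losers to the max, and identifying which one is largest needs >= 9-1 further comparisons. Total >= 498-1 + 9-1 = 505.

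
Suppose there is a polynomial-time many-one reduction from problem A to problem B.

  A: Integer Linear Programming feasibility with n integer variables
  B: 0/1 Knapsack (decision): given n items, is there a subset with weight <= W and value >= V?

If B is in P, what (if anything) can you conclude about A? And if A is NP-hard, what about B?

A poly-time reduction A <=_p B means any A-instance can be transformed to a B-instance in poly time.
If B is in P: compose the reduction with B's poly-time algorithm to solve A in poly time, so A is in P.
If A is NP-hard: every NP problem reduces to A, which reduces to B; composing reductions, every NP problem reduces to B, so B is NP-hard.
(Here in fact A is NP-complete and B is NP-complete.)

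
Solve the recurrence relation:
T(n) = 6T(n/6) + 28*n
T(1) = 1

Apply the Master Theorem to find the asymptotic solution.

a=6, b=6, f(n)=28*n. log_6(6) = 1. Case 2: T(n) = O(n log n).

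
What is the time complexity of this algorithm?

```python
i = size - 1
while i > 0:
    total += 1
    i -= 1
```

Time complexity: O(n).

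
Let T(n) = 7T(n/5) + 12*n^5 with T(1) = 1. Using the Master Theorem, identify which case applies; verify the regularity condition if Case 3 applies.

a=7, b=5, f(n)=12*n^5.
log_5(7) = 1.209 < 5.
f(n) = Omega(n^(1.209+epsilon)) for some epsilon > 0, so Case 3 is the candidate.
Regularity: a*f(n/b) = 7*12*(n/5)^5 = (7/3125)*12*n^5 <= c*f(n) with c = 7/3125 < 1. Satisfied.
Case 3: T(n) = Theta(n^5).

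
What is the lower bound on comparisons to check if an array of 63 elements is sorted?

To verify 63 elements are sorted, we must compare each consecutive pair. Skipping any pair allows an adversary to swap them. Therefore 62 comparisons are necessary and sufficient.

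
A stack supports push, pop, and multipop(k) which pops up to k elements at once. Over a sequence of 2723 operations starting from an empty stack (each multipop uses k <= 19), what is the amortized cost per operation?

Each element is pushed exactly once and popped at most once (whether by pop or as part of a multipop). So the total number of individual pops over the whole sequence is at most the number of pushes, which is at most 2723. Total work <= 2 * 2723, hence O(1) amortized per operation.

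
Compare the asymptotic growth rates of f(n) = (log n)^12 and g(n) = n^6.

g(n) = n^6 grows faster: any positive polynomial dominates any polylog.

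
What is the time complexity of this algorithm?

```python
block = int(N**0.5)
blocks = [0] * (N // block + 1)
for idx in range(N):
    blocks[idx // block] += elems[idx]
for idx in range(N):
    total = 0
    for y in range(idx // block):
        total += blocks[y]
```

Time complexity: O(n * sqrt(n)).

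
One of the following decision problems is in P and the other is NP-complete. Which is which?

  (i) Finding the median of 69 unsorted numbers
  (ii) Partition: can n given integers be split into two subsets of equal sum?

(i) is P: linear-time selection (median-of-medians) runs in O(n).
(ii) is NP-complete: Subset Sum reduces to it (one of Karp's 21 NP-complete problems).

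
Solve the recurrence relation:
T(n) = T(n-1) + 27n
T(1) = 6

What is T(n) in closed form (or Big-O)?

Unrolling: T(n) = 6 + 27*(2 + 3 + ... + n) = 6 + 27*(n(n+1)/2 - 1) = O(n^2).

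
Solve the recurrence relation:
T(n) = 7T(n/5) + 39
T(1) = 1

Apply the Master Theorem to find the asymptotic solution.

a=7, b=5, f(n)=39. log_5(7) = 1.209. Case 1 of Master Theorem: T(n) = O(n^1.209).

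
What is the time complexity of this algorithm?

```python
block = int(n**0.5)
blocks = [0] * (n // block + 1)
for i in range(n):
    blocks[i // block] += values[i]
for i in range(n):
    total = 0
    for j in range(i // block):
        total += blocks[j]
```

Time complexity: O(n * sqrt(n)).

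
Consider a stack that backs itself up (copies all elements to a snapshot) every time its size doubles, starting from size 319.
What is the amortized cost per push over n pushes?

Backups occur at sizes 319, 638, 1276, ..., copying 319 + 638 + 1276 + ... <= 2n elements total (geometric series). Spread over n pushes, the amortized backup cost is O(1) per push.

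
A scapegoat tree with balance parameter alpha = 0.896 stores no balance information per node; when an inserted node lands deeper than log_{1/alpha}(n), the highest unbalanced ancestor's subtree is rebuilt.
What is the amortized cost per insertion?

Search/insert path is O(log n). A rebuild of a subtree of size s costs O(s), but with alpha = 0.896 at least Omega(s) insertions must have occurred in that subtree since its last rebuild. Charging O(1) of the rebuild to each such insertion gives O(log n) amortized.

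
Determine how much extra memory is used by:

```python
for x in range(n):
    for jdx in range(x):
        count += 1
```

Space complexity: O(1).
Only a constant amount of auxiliary storage is used; nothing grows with n.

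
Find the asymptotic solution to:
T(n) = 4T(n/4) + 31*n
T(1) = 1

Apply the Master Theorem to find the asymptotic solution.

a=4, b=4, f(n)=31*n. log_4(4) = 1. Case 2: T(n) = O(n log n).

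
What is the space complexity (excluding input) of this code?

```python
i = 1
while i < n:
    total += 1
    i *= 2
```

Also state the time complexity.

Space complexity: O(1).
Only a constant amount of auxiliary storage is used; nothing grows with n.
Time complexity: O(log n).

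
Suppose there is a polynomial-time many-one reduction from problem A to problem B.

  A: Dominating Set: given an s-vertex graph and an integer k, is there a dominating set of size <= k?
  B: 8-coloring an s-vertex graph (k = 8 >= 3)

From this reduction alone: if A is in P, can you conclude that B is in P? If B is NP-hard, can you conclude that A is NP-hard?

A poly-time reduction A <=_p B transfers tractability DOWN (B easy => A easy) and hardness UP (A hard => B hard), not the reverse.
From A in P, the reduction alone does NOT give B in P: any problem in P trivially reduces to SAT, yet SAT is not known to be in P.
From B NP-hard, the reduction alone does NOT give A NP-hard: again, easy problems reduce to hard ones.
(Here in fact A is NP-complete and B is NP-complete.)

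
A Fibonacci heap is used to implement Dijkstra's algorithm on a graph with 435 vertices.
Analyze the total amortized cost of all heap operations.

Dijkstra performs 435 insert, 435 extract-min, and at most E decrease-key operations. With Fibonacci heap: insert O(1) amortized, extract-min O(log n) amortized, decrease-key O(1) amortized. Total with n = 435: O(n * 1 + n * log n + E * 1) = O(n log n + E).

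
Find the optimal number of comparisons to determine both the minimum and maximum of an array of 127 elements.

Naive approach: 252 comparisons (126 for max + 126 for min).
Optimal: Compare elements in pairs first (floor(n/2) = 63 comparisons), then find max among winners and min among losers (63 comparisons each).
Total: ceil(3n/2) - 2 = 189 comparisons. An adversary argument shows this is also a lower bound.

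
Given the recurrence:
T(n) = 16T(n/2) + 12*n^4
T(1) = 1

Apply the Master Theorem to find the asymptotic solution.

a=16, b=2, f(n)=12*n^4. log_2(16) = 4. Case 2: T(n) = O(n^4 log n).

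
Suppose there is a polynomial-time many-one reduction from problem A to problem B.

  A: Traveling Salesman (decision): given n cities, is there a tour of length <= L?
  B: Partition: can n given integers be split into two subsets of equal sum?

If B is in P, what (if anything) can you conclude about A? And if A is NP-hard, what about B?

A poly-time reduction A <=_p B means any A-instance can be transformed to a B-instance in poly time.
If B is in P: compose the reduction with B's poly-time algorithm to solve A in poly time, so A is in P.
If A is NP-hard: every NP problem reduces to A, which reduces to B; composing reductions, every NP problem reduces to B, so B is NP-hard.
(Here in fact A is NP-complete and B is NP-complete.)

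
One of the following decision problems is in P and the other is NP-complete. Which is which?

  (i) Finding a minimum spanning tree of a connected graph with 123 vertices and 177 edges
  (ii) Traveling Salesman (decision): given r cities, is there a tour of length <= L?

(i) is P: Kruskal's / Prim's algorithms run in polynomial time.
(ii) is NP-complete: reduces from Hamiltonian Cycle.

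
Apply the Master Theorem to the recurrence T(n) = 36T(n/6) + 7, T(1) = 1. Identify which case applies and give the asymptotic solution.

a=36, b=6, f(n)=7.
log_6(36) = 2 > 0.
Since f(n) = O(n^0) is polynomially smaller than n^2, Case 1 applies.
T(n) = Theta(n^2).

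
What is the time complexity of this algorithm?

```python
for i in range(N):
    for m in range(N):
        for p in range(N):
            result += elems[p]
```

Time complexity: O(n^3).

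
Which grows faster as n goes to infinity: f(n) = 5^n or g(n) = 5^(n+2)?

f(n) = 5^n and g(n) = 5^(n+2) are Theta of each other: 5^(n+2) = 5^2 * 5^n = Theta(5^n).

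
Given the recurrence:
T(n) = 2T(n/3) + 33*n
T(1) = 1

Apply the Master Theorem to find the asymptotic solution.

a=2, b=3, f(n)=33*n. log_3(2) = 0.6309 < 1. Case 3: T(n) = O(n).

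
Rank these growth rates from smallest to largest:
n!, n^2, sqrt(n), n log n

Ordered by growth rate: sqrt(n) < n log n < n^2 < n!.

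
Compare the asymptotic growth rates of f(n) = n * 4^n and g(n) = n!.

g(n) = n! grows faster: by Stirling n! ~ (n/e)^n sqrt(2*pi*n); (n/e)^n eventually dominates n * 4^n.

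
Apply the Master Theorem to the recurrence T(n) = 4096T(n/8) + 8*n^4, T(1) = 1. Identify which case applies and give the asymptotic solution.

a=4096, b=8, f(n)=8*n^4.
log_8(4096) = 4, so n^(log_b(a)) = n^4.
f(n) = Theta(n^4), so Case 2 applies.
T(n) = Theta(n^4 log n).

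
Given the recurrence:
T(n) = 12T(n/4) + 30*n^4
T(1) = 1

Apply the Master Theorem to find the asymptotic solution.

a=12, b=4, f(n)=30*n^4. log_4(12) = 1.792 < 4. Case 3: T(n) = O(n^4).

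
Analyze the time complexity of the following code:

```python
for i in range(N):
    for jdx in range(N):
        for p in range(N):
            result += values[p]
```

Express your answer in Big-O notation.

Time complexity: O(n^3).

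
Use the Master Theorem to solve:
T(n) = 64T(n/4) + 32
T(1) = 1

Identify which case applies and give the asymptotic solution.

a=64, b=4, f(n)=32.
log_4(64) = 3 > 0.
Since f(n) = O(n^0) is polynomially smaller than n^3, Case 1 applies.
T(n) = Theta(n^3).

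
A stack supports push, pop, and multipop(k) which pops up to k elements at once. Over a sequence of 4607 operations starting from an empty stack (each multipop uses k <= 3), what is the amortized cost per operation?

Each element is pushed exactly once and popped at most once (whether by pop or as part of a multipop). So the total number of individual pops over the whole sequence is at most the number of pushes, which is at most 4607. Total work <= 2 * 4607, hence O(1) amortized per operation.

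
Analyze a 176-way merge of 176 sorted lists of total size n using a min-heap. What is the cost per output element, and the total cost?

Maintain a min-heap of size 176 holding the current head of each list. Each output step does one extract-min (O(log 176)) and one insert of that list's next element (O(log 176)). Each of the n elements passes through the heap exactly once, so the total cost is O(n log 176), i.e. O(log 176) per output element.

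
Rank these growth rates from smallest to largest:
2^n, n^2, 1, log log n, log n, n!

Ordered by growth rate: 1 < log log n < log n < n^2 < 2^n < n!.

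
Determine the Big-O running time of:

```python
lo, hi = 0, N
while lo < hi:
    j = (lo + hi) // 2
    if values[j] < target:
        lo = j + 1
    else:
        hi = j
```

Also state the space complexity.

Time complexity: O(log n).
Space complexity: O(1).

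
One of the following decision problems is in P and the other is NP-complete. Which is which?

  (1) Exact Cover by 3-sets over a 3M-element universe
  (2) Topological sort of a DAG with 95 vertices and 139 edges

(1) is NP-complete: one of Karp's 21 NP-complete problems.
(2) is P: DFS-based topological sort runs in O(V+E).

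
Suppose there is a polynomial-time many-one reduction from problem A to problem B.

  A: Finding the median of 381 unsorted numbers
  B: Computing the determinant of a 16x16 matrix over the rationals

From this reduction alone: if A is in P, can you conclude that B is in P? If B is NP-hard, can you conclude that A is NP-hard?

A poly-time reduction A <=_p B transfers tractability DOWN (B easy => A easy) and hardness UP (A hard => B hard), not the reverse.
From A in P, the reduction alone does NOT give B in P: any problem in P trivially reduces to SAT, yet SAT is not known to be in P.
From B NP-hard, the reduction alone does NOT give A NP-hard: again, easy problems reduce to hard ones.
(Here in fact A is P and B is P.)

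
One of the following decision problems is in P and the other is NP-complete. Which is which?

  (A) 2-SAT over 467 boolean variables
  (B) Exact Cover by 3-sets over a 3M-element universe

(A) is P: 2-SAT is solvable in linear time via implication-graph SCCs.
(B) is NP-complete: one of Karp's 21 NP-complete problems.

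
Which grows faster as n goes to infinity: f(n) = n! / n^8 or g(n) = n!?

g(n) = n! grows faster: the ratio n!/(n!/n^8) = n^8 -> infinity.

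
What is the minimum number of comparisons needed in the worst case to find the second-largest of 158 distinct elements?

Lower bound: finding the max needs 158-1 comparisons. By the adversary weight-doubling argument, the max must personally win >= ceil(log_2(158)) = 8 comparisons; the 2nd-largest is among those 8 losers, needing 8-1 more comparisons. Total >= 158-1 + 8-1 = 164. A balanced knockout tournament achieves this.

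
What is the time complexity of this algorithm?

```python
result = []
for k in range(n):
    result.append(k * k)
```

Time complexity: O(n).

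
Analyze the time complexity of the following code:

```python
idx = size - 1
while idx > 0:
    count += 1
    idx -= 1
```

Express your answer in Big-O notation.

Time complexity: O(n).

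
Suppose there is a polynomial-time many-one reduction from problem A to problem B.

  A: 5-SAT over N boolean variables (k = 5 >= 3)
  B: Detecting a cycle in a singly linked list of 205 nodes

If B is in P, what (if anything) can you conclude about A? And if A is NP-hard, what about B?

A poly-time reduction A <=_p B means any A-instance can be transformed to a B-instance in poly time.
If B is in P: compose the reduction with B's poly-time algorithm to solve A in poly time, so A is in P.
If A is NP-hard: every NP problem reduces to A, which reduces to B; composing reductions, every NP problem reduces to B, so B is NP-hard.
(Here in fact A is NP-complete and B is in P, so no such reduction is known -- its existence would imply P = NP; the analysis concerns only what the assumed reduction would or would not let you conclude.)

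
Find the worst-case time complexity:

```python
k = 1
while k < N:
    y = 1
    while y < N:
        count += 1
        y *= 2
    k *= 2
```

Time complexity: O(log^2 n).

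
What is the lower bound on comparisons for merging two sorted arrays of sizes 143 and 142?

Adversary argument: with sizes 143 and 142 (differing by at most 1), interleave the two arrays so that every consecutive pair in the output comes from different inputs. Then each of the 284 adjacent output pairs must be directly compared, or the algorithm cannot determine their relative order. So 284 comparisons are necessary; standard merge achieves this.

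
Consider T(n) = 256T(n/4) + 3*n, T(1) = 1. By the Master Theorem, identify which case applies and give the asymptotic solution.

a=256, b=4, f(n)=3*n.
log_4(256) = 4 > 1.
Since f(n) = O(n^1) is polynomially smaller than n^4, Case 1 applies.
T(n) = Theta(n^4).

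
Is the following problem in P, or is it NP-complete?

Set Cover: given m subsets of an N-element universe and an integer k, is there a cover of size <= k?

This problem is NP-complete: one of Karp's 21 NP-complete problems (with k part of the input).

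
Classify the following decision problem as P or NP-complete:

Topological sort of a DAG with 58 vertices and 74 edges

This problem is in P: DFS-based topological sort runs in O(V+E).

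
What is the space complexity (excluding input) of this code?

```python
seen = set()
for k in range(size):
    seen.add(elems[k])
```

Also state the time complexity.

Space complexity: O(n).
Auxiliary storage grows linearly with the input size n in the worst case.
Time complexity: O(n).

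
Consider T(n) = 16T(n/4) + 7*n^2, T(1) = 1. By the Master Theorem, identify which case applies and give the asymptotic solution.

a=16, b=4, f(n)=7*n^2.
log_4(16) = 2, so n^(log_b(a)) = n^2.
f(n) = Theta(n^2), so Case 2 applies.
T(n) = Theta(n^2 log n).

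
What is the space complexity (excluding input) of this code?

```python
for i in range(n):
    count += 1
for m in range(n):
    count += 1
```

Space complexity: O(1).
Only a constant amount of auxiliary storage is used; nothing grows with n.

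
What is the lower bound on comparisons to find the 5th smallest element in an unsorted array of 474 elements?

Finding the 5th smallest of 474 elements requires Omega(n) comparisons. Every element must participate in at least one comparison; otherwise it could be the 5th smallest.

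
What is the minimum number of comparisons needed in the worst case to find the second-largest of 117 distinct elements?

Lower bound: finding the max needs 117-1 comparisons. By the adversary weight-doubling argument, the max must personally win >= ceil(log_2(117)) = 7 comparisons; the 2nd-largest is among those 7 losers, needing 7-1 more comparisons. Total >= 117-1 + 7-1 = 122. A balanced knockout tournament achieves this.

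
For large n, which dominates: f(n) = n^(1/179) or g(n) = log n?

f(n) = n^(1/179) grows faster: any positive power of n dominates log n.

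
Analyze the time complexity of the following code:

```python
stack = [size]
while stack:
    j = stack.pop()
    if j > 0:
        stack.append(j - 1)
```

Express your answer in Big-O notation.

Time complexity: O(n).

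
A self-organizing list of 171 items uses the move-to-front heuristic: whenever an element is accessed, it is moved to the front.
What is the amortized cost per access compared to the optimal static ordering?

With potential Phi = number of inversions between the MTF list and the optimal static list (at most C(171,2)), each access has amortized cost at most 2 * (cost under optimal static ordering). This is the move-to-front 2-competitiveness result.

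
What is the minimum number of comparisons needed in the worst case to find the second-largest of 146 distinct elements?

Lower bound: finding the max needs 146-1 comparisons. By the adversary weight-doubling argument, the max must personally win >= ceil(log_2(146)) = 8 comparisons; the 2nd-largest is among those 8 losers, needing 8-1 more comparisons. Total >= 146-1 + 8-1 = 152. A balanced knockout tournament achieves this.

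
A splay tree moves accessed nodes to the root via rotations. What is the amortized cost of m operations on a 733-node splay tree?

Using a potential function Phi = sum of log(size of subtree) for each node, each splay operation has amortized cost O(log n) where n = 733. Bad individual operations (O(n)) are offset by decreased potential.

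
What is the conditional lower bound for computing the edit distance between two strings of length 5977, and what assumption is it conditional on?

Under SETH (the Strong Exponential Time Hypothesis), edit distance on length-5977 strings cannot be computed in O(n^(2-epsilon)) time for any epsilon > 0 (Backurs-Indyk). The reduction is from CNF-SAT via the orthogonal vectors problem.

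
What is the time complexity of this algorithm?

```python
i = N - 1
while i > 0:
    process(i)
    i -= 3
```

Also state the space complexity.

Time complexity: O(n).
Space complexity: O(1).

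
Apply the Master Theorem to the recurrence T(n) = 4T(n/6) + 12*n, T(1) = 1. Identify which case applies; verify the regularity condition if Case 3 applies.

a=4, b=6, f(n)=12*n.
log_6(4) = 0.7737 < 1.
f(n) = Omega(n^(0.7737+epsilon)) for some epsilon > 0, so Case 3 is the candidate.
Regularity: a*f(n/b) = 4*12*(n/6)^1 = (4/6)*12*n^1 <= c*f(n) with c = 4/6 < 1. Satisfied.
Case 3: T(n) = Theta(n).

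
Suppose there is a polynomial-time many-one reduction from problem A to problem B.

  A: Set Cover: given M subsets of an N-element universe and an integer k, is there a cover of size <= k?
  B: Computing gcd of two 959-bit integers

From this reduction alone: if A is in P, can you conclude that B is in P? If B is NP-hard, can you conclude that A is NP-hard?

A poly-time reduction A <=_p B transfers tractability DOWN (B easy => A easy) and hardness UP (A hard => B hard), not the reverse.
From A in P, the reduction alone does NOT give B in P: any problem in P trivially reduces to SAT, yet SAT is not known to be in P.
From B NP-hard, the reduction alone does NOT give A NP-hard: again, easy problems reduce to hard ones.
(Here in fact A is NP-complete and B is in P, so no such reduction is known -- its existence would imply P = NP; the analysis concerns only what the assumed reduction would or would not let you conclude.)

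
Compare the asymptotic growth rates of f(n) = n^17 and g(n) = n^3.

f(n) = n^17 grows faster: n^17/n^3 = n^14 -> infinity.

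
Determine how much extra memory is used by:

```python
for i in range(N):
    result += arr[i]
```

Space complexity: O(1).
Only a constant amount of auxiliary storage is used; nothing grows with n.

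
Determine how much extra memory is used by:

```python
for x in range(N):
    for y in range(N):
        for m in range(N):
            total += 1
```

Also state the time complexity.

Space complexity: O(1).
Only a constant amount of auxiliary storage is used; nothing grows with n.
Time complexity: O(n^3).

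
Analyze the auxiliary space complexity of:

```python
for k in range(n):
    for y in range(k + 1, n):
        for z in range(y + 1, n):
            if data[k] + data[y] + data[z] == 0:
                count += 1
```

Space complexity: O(1).
Only a constant amount of auxiliary storage is used; nothing grows with n.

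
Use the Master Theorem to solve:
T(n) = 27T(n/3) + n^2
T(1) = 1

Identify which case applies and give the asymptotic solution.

a=27, b=3, f(n)=n^2.
log_3(27) = 3 > 2.
Since f(n) = O(n^2) is polynomially smaller than n^3, Case 1 applies.
T(n) = Theta(n^3).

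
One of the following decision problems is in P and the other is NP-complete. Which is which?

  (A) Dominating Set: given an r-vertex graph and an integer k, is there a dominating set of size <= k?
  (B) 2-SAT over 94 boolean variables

(A) is NP-complete: reduces from Set Cover (with k part of the input).
(B) is P: 2-SAT is solvable in linear time via implication-graph SCCs.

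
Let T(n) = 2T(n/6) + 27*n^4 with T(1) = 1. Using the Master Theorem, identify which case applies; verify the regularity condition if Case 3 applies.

a=2, b=6, f(n)=27*n^4.
log_6(2) = 0.3869 < 4.
f(n) = Omega(n^(0.3869+epsilon)) for some epsilon > 0, so Case 3 is the candidate.
Regularity: a*f(n/b) = 2*27*(n/6)^4 = (2/1296)*27*n^4 <= c*f(n) with c = 2/1296 < 1. Satisfied.
Case 3: T(n) = Theta(n^4).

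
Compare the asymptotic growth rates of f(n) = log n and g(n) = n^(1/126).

g(n) = n^(1/126) grows faster: any positive power of n dominates log n.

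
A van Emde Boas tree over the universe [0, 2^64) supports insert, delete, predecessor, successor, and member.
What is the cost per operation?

vEB recursively partitions [0, 18446744073709551616) into sqrt(u) clusters of size sqrt(u). Each operation recurses into either one cluster or the summary, never both: T(u) = T(sqrt(u)) + O(1) => T(u) = O(log log u) = O(log 64). This is worst-case, not just amortized.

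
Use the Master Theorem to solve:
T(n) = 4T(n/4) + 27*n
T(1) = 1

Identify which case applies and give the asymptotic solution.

a=4, b=4, f(n)=27*n.
log_4(4) = 1, so n^(log_b(a)) = n.
f(n) = Theta(n), so Case 2 applies.
T(n) = Theta(n log n).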